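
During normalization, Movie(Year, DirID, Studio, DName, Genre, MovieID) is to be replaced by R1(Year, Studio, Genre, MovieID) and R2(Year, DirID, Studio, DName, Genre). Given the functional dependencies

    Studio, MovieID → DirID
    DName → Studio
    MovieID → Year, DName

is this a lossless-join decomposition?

Common attributes: R1 ∩ R2 = {Year, Studio, Genre}.
No dependency enlarges {Year, Studio, Genre}, so (Year, Studio, Genre)⁺ = {Year, Studio, Genre}.
The closure contains neither all of R1 = {Year, Studio, Genre, MovieID} nor all of R2 = {Year, DirID, Studio, DName, Genre}, so the common attributes are not a superkey of either fragment. The join is lossy.

No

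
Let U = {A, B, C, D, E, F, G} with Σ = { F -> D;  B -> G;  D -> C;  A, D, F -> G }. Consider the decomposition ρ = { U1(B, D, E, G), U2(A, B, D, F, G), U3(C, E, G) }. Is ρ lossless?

No

Chase test. Columns are A, B, C, D, E, F, G; row i has aⱼ where attribute j ∈ Ui, else bᵢⱼ.
Initial tableau (one row per fragment):
  row 1: b11 a2 b13 a4 a5 b16 a7
  row 2: a1 a2 b23 a4 b25 a6 a7
  row 3: b31 b32 a3 b34 a5 b36 a7
Rows 1 and 2 agree on D; apply D→C and equate their C entries.
No row becomes fully distinguished — the join is lossy.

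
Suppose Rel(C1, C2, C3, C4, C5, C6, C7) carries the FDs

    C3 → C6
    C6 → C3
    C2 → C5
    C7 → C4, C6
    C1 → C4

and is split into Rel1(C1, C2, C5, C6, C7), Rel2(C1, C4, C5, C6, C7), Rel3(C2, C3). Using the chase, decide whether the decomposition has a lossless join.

Chase test. Columns are C1, C2, C3, C4, C5, C6, C7; row i has aⱼ where attribute j ∈ Reli, else bᵢⱼ.
Initial tableau (one row per fragment):
  row 1: a1 a2 b13 b14 a5 a6 a7
  row 2: a1 b22 b23 a4 a5 a6 a7
  row 3: b31 a2 a3 b34 b35 b36 b37
Rows 1 and 2 agree on C6; apply C6→C3 and equate their C3 entries.
Rows 1 and 3 agree on C2; apply C2→C5 and equate their C5 entries.
Rows 1 and 2 agree on C7; apply C7→C4, C6 and equate their C4, C6 entries.
No row becomes fully distinguished — the join is lossy.

No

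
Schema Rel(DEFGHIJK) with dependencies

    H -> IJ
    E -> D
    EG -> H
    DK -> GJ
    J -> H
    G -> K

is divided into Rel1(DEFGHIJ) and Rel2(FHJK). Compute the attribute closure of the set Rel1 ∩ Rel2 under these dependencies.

FHIJ

Rel1 ∩ Rel2 = {FHJ}.
H → IJ applies, adding I
Closure: {FHIJ}.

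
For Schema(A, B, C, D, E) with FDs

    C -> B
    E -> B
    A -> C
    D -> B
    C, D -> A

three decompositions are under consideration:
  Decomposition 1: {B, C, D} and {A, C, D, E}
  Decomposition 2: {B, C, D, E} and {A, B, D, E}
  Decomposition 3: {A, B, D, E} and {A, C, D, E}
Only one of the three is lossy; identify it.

Decomposition 1: common = {C, D}, closure = {A, B, C, D} → lossless.
Decomposition 2: common = {B, D, E}, closure = {B, D, E} → lossy.
Decomposition 3: common = {A, D, E}, closure = {A, B, C, D, E} → lossless.

Decomposition 2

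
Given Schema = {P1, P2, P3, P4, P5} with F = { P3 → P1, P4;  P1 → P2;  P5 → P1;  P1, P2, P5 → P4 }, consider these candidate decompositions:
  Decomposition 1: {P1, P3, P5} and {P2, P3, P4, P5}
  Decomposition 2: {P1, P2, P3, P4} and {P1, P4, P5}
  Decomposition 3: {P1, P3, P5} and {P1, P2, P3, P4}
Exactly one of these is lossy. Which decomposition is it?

Decomposition 1: common = {P3, P5}, closure = {P1, P2, P3, P4, P5} → lossless.
Decomposition 2: common = {P1, P4}, closure = {P1, P2, P4} → lossy.
Decomposition 3: common = {P1, P3}, closure = {P1, P2, P3, P4} → lossless.

Decomposition 2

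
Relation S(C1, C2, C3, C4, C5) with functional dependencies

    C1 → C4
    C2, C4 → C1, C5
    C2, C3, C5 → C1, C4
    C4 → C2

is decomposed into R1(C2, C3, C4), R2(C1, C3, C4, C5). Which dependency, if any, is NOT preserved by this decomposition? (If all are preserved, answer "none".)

C2, C3, C5 → C1, C4

Check C2, C3, C5 → C1, C4: no single fragment contains all of {C1, C2, C3, C4, C5}, and the restricted closure of {C2, C3, C5} across the fragments never reaches {C1, C4}.
C1 → C4 is preserved.
C2, C4 → C1, C5 is preserved.
C4 → C2 is preserved.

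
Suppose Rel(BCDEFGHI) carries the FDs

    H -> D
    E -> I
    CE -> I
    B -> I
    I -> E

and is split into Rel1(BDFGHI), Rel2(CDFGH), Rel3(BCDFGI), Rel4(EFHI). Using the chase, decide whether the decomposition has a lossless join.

Chase test. Columns are BCDEFGHI; row i has aⱼ where attribute j ∈ Reli, else bᵢⱼ.
Initial tableau (one row per fragment):
  row 1: a1 b12 a3 b14 a5 a6 a7 a8
  row 2: b21 a2 a3 b24 a5 a6 a7 b28
  row 3: a1 a2 a3 b34 a5 a6 b37 a8
  row 4: b41 b42 b43 a4 a5 b46 a7 a8
Rows 1 and 4 agree on H; apply H→D and equate their D entries.
Rows 1 and 3 agree on I; apply I→E and equate their E entries.
Rows 1 and 4 agree on I; apply I→E and equate their E entries.
No row becomes fully distinguished — the join is lossy.

No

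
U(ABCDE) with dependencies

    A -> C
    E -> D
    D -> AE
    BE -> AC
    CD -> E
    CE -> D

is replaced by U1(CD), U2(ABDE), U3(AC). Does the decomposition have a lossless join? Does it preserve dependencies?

Lossless test (chase): Rows 2 and 3 agree on A; apply A→C and equate their C entries. Rows 1 and 2 agree on D; apply D→AE and equate their AE entries. Row 2 is now all distinguished symbols — the join is lossless.
Dependency preservation: BE → AC; CD → E; CE → D are not contained in any single fragment, but the restricted closure of each left-hand side across the fragments still reaches the right-hand side; the remaining FDs each lie inside some fragment. All dependencies are preserved.

lossless and dependency-preserving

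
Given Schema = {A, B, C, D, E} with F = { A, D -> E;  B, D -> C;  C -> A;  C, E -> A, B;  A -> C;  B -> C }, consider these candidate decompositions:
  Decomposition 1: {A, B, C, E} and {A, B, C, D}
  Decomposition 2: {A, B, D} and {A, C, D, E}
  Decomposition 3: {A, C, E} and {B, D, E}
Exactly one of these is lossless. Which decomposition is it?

Decomposition 2

Decomposition 1: common = {A, B, C}, closure = {A, B, C} → lossy.
Decomposition 2: common = {A, D}, closure = {A, B, C, D, E} → lossless.
Decomposition 3: common = {E}, closure = {E} → lossy.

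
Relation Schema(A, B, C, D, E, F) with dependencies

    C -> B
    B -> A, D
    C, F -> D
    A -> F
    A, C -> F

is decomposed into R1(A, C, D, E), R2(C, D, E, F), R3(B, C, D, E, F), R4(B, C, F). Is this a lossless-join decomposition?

Chase test. Columns are A, B, C, D, E, F; row i has aⱼ where attribute j ∈ Ri, else bᵢⱼ.
Initial tableau (one row per fragment):
  row 1: a1 b12 a3 a4 a5 b16
  row 2: b21 b22 a3 a4 a5 a6
  row 3: b31 a2 a3 a4 a5 a6
  row 4: b41 a2 a3 b44 b45 a6
Rows 1 and 2 agree on C; apply C→B and equate their B entries.
Rows 1 and 3 agree on C; apply C→B and equate their B entries.
Rows 1 and 2 agree on B; apply B→A, D and equate their A, D entries.
Rows 1 and 3 agree on B; apply B→A, D and equate their A, D entries.
Rows 1 and 4 agree on B; apply B→A, D and equate their A, D entries.
Rows 1 and 2 agree on A; apply A→F and equate their F entries.
Row 1 is now all distinguished symbols — the join is lossless.

Yes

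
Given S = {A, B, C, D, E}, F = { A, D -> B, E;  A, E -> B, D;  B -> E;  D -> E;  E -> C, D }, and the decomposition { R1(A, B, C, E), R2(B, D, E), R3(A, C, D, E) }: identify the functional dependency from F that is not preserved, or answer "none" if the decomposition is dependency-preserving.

none

A, D → B, E: restricted closure across fragments reaches B, E.
A, E → B, D: restricted closure across fragments reaches B, D.
B → E lies within R1.
D → E lies within R2.
E → C, D lies within R3.
Every dependency is enforceable on the fragments, so the decomposition is dependency-preserving.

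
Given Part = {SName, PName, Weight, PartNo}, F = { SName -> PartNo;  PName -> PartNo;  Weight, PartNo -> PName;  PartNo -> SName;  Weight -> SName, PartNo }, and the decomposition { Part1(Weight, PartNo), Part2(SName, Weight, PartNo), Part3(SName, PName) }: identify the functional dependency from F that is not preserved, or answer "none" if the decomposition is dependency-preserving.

Check Weight, PartNo → PName: no single fragment contains all of {PName, Weight, PartNo}, and the restricted closure of {Weight, PartNo} across the fragments never reaches {PName}.
SName → PartNo is preserved.
PName → PartNo is preserved.
PartNo → SName is preserved.
Weight → SName, PartNo is preserved.

Weight, PartNo -> PName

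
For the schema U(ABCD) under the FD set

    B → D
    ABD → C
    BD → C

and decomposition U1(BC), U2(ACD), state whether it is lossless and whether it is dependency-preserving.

lossy and not dependency-preserving

Lossless test: (C)⁺ = {C}, which is a superkey of neither fragment — lossy.
Dependency preservation: the restricted closure of {B} across the fragments never reaches {D}, so B → D cannot be enforced without a join — not preserved.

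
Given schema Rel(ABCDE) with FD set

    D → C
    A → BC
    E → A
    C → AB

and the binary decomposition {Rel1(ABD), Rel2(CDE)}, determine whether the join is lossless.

Common attributes: Rel1 ∩ Rel2 = {D}.
Closure of {D}: D → C applies, adding C; C → AB applies, adding AB. So (D)⁺ = {ABCD}.
This closure contains every attribute of Rel1, so Rel1 ∩ Rel2 → Rel1. The join is lossless.

Yes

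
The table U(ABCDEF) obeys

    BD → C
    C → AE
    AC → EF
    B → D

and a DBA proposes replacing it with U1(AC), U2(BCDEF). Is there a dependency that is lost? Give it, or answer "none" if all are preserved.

none

BD → C lies within U2.
C → AE: restricted closure across fragments reaches AE.
AC → EF: restricted closure across fragments reaches EF.
B → D lies within U2.
Every dependency is enforceable on the fragments, so the decomposition is dependency-preserving.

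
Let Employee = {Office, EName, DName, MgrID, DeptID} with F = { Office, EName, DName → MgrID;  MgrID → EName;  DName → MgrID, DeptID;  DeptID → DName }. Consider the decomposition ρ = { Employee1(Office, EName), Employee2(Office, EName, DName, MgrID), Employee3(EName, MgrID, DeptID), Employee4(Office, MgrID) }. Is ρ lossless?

Chase test. Columns are Office, EName, DName, MgrID, DeptID; row i has aⱼ where attribute j ∈ Employeei, else bᵢⱼ.
Initial tableau (one row per fragment):
  row 1: a1 a2 b13 b14 b15
  row 2: a1 a2 a3 a4 b25
  row 3: b31 a2 b33 a4 a5
  row 4: a1 b42 b43 a4 b45
Rows 2 and 4 agree on MgrID; apply MgrID→EName and equate their EName entries.
No row becomes fully distinguished — the join is lossy.

No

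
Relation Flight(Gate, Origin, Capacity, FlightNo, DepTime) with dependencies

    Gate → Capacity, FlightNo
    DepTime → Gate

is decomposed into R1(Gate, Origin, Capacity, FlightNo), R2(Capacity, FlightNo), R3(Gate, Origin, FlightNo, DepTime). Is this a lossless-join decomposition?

Chase test. Columns are Gate, Origin, Capacity, FlightNo, DepTime; row i has aⱼ where attribute j ∈ Ri, else bᵢⱼ.
Initial tableau (one row per fragment):
  row 1: a1 a2 a3 a4 b15
  row 2: b21 b22 a3 a4 b25
  row 3: a1 a2 b33 a4 a5
Rows 1 and 3 agree on Gate; apply Gate→Capacity, FlightNo and equate their Capacity, FlightNo entries.
Row 3 is now all distinguished symbols — the join is lossless.

Yes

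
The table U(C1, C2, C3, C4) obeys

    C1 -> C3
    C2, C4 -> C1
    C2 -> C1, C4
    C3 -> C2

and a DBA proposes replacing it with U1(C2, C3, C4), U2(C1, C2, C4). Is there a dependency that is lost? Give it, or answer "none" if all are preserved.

C1 → C3: restricted closure across fragments reaches C3.
C2, C4 → C1 lies within U2.
C2 → C1, C4 lies within U2.
C3 → C2 lies within U1.
Every dependency is enforceable on the fragments, so the decomposition is dependency-preserving.

none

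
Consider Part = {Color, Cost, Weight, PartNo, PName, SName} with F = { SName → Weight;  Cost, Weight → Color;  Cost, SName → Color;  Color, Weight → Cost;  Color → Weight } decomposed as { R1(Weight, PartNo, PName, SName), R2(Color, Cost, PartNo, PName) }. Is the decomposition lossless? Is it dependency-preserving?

lossy and not dependency-preserving

Lossless test: (PartNo, PName)⁺ = {PartNo, PName}, which is a superkey of neither fragment — lossy.
Dependency preservation: the restricted closure of {Cost, Weight} across the fragments never reaches {Color}, so Cost, Weight → Color cannot be enforced without a join — not preserved.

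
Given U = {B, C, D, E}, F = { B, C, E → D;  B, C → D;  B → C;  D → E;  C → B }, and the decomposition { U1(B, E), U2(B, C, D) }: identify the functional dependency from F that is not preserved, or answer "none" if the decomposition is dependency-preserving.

Check D → E: no single fragment contains all of {D, E}, and the restricted closure of {D} across the fragments never reaches {E}.
B, C, E → D is preserved.
B, C → D is preserved.
B → C is preserved.
C → B is preserved.

D → E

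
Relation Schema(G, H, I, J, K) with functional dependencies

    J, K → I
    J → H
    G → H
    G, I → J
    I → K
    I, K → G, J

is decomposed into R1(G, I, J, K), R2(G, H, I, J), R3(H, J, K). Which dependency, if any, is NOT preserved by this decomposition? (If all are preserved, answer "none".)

none

J, K → I lies within R1.
J → H lies within R2.
G → H lies within R2.
G, I → J lies within R1.
I → K lies within R1.
I, K → G, J lies within R1.
Every dependency is enforceable on the fragments, so the decomposition is dependency-preserving.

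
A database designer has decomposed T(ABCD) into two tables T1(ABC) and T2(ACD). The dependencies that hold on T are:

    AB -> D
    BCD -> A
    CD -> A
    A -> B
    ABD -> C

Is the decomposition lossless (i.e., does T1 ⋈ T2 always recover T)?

Common attributes: T1 ∩ T2 = {AC}.
Closure of {AC}: A → B applies, adding B; AB → D applies, adding D. So (AC)⁺ = {ABCD}.
This closure contains every attribute of T1, so T1 ∩ T2 → T1. The join is lossless.

Yes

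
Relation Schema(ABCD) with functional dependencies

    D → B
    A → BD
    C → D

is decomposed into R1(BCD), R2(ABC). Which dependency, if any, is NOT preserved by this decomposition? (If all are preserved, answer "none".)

A → BD

Check A → BD: no single fragment contains all of {ABD}, and the restricted closure of {A} across the fragments never reaches {BD}.
D → B is preserved.
C → D is preserved.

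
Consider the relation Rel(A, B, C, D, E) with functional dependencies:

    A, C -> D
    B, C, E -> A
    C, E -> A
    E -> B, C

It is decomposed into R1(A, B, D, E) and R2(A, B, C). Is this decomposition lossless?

No

Common attributes: R1 ∩ R2 = {A, B}.
No dependency enlarges {A, B}, so (A, B)⁺ = {A, B}.
The closure contains neither all of R1 = {A, B, D, E} nor all of R2 = {A, B, C}, so the common attributes are not a superkey of either fragment. The join is lossy.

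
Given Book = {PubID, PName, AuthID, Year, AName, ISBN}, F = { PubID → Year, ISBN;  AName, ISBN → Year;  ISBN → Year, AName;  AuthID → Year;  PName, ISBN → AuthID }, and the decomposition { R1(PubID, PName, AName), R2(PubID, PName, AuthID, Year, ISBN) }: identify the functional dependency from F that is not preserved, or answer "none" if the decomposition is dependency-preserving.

ISBN → Year, AName

Check ISBN → Year, AName: no single fragment contains all of {Year, AName, ISBN}, and the restricted closure of {ISBN} across the fragments never reaches {Year, AName}.
PubID → Year, ISBN is preserved.
AName, ISBN → Year is preserved.
AuthID → Year is preserved.
PName, ISBN → AuthID is preserved.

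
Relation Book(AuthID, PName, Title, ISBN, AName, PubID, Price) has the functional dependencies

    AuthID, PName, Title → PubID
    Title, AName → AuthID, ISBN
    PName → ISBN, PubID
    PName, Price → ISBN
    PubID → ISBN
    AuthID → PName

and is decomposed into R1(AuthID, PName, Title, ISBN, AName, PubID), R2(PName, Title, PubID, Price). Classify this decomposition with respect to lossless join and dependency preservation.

lossy but dependency-preserving

Lossless test: (PName, Title, PubID)⁺ = {PName, Title, ISBN, PubID}, which is a superkey of neither fragment — lossy.
Dependency preservation: PName, Price → ISBN is not contained in any single fragment, but the restricted closure of its left-hand side across the fragments still reaches the right-hand side; the remaining FDs each lie inside some fragment. All dependencies are preserved.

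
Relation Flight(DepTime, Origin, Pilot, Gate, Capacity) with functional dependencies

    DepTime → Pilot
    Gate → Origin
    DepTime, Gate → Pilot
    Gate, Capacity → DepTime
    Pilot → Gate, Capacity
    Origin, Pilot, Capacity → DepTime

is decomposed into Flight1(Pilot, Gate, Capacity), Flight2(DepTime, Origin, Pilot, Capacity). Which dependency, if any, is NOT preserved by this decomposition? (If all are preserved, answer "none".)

Gate → Origin

Check Gate → Origin: no single fragment contains all of {Origin, Gate}, and the restricted closure of {Gate} across the fragments never reaches {Origin}.
DepTime → Pilot is preserved.
DepTime, Gate → Pilot is preserved.
Gate, Capacity → DepTime is preserved.
Pilot → Gate, Capacity is preserved.
Origin, Pilot, Capacity → DepTime is preserved.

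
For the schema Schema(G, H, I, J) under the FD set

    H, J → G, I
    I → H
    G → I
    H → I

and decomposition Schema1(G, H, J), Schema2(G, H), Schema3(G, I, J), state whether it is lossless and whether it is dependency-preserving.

Lossless test (chase): Rows 1 and 2 agree on G; apply G→I and equate their I entries. Rows 1 and 3 agree on G; apply G→I and equate their I entries. Rows 1 and 3 agree on I; apply I→H and equate their H entries. Row 1 is now all distinguished symbols — the join is lossless.
Dependency preservation: the restricted closure of {I} across the fragments never reaches {H}, so I → H cannot be enforced without a join — not preserved.

lossless but not dependency-preserving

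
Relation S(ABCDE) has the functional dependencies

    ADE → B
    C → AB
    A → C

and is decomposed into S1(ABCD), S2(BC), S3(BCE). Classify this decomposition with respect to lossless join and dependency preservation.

lossy but dependency-preserving

Lossless test (chase): Rows 1 and 2 agree on C; apply C→AB and equate their AB entries. Rows 1 and 3 agree on C; apply C→AB and equate their AB entries. No row becomes fully distinguished — the join is lossy.
Dependency preservation: ADE → B is not contained in any single fragment, but the restricted closure of its left-hand side across the fragments still reaches the right-hand side; the remaining FDs each lie inside some fragment. All dependencies are preserved.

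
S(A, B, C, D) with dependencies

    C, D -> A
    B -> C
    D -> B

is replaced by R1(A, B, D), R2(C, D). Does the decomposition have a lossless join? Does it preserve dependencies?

lossless but not dependency-preserving

Lossless test: (D)⁺ = {A, B, C, D}, which contains all of one fragment — lossless.
Dependency preservation: the restricted closure of {B} across the fragments never reaches {C}, so B → C cannot be enforced without a join — not preserved.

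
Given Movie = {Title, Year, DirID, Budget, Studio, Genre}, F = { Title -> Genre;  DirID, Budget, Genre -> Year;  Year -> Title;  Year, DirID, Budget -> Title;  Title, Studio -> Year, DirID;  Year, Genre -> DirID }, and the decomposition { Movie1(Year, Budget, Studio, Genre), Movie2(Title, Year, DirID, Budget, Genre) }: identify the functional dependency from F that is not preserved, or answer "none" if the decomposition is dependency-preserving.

Title, Studio -> Year, DirID

Check Title, Studio → Year, DirID: no single fragment contains all of {Title, Year, DirID, Studio}, and the restricted closure of {Title, Studio} across the fragments never reaches {Year, DirID}.
Title → Genre is preserved.
DirID, Budget, Genre → Year is preserved.
Year → Title is preserved.
Year, DirID, Budget → Title is preserved.
Year, Genre → DirID is preserved.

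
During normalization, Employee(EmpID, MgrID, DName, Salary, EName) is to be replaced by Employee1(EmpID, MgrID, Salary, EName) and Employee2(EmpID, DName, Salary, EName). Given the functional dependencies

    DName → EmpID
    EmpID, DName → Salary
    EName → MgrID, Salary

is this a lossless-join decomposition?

Common attributes: Employee1 ∩ Employee2 = {EmpID, Salary, EName}.
Closure of {EmpID, Salary, EName}: EName → MgrID, Salary applies, adding MgrID. So (EmpID, Salary, EName)⁺ = {EmpID, MgrID, Salary, EName}.
This closure contains every attribute of Employee1, so Employee1 ∩ Employee2 → Employee1. The join is lossless.

Yes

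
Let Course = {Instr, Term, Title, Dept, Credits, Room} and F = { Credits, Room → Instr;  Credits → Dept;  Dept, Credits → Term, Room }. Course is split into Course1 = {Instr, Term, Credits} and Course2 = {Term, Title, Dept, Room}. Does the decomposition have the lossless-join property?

Common attributes: Course1 ∩ Course2 = {Term}.
No dependency enlarges {Term}, so (Term)⁺ = {Term}.
The closure contains neither all of Course1 = {Instr, Term, Credits} nor all of Course2 = {Term, Title, Dept, Room}, so the common attributes are not a superkey of either fragment. The join is lossy.

No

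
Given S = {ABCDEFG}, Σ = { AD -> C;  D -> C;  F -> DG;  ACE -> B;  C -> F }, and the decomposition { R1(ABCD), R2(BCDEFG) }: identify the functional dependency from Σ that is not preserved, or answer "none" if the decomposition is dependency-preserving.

ACE -> B

Check ACE → B: no single fragment contains all of {ABCE}, and the restricted closure of {ACE} across the fragments never reaches {B}.
AD → C is preserved.
D → C is preserved.
F → DG is preserved.
C → F is preserved.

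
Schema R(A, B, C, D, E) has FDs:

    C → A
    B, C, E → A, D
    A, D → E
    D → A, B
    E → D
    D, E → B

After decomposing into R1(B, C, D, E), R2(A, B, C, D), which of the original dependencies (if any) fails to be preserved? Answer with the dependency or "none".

none

C → A lies within R2.
B, C, E → A, D: restricted closure across fragments reaches A, D.
A, D → E: restricted closure across fragments reaches E.
D → A, B lies within R2.
E → D lies within R1.
D, E → B lies within R1.
Every dependency is enforceable on the fragments, so the decomposition is dependency-preserving.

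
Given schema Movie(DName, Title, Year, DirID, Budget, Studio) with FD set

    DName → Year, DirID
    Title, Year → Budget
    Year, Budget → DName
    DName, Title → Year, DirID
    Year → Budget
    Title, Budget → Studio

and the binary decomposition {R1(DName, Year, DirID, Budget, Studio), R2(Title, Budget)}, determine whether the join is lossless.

No

Common attributes: R1 ∩ R2 = {Budget}.
No dependency enlarges {Budget}, so (Budget)⁺ = {Budget}.
The closure contains neither all of R1 = {DName, Year, DirID, Budget, Studio} nor all of R2 = {Title, Budget}, so the common attributes are not a superkey of either fragment. The join is lossy.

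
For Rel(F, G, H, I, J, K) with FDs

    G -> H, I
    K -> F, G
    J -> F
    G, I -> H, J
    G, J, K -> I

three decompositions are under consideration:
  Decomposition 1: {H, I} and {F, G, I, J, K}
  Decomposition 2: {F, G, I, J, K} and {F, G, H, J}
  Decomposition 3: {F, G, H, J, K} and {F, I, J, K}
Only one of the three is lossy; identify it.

Decomposition 1

Decomposition 1: common = {I}, closure = {I} → lossy.
Decomposition 2: common = {F, G, J}, closure = {F, G, H, I, J} → lossless.
Decomposition 3: common = {F, J, K}, closure = {F, G, H, I, J, K} → lossless.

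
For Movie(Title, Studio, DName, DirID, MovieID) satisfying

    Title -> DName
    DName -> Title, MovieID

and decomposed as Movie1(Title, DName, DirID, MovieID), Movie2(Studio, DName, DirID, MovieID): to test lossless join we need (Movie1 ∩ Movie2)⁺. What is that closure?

Movie1 ∩ Movie2 = {DName, DirID, MovieID}.
DName → Title, MovieID applies, adding Title
Closure: {Title, DName, DirID, MovieID}.

Title, DName, DirID, MovieID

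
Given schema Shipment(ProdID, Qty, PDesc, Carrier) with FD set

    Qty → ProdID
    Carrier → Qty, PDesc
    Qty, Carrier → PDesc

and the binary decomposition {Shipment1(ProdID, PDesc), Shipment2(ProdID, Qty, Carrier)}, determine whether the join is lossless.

Common attributes: Shipment1 ∩ Shipment2 = {ProdID}.
No dependency enlarges {ProdID}, so (ProdID)⁺ = {ProdID}.
The closure contains neither all of Shipment1 = {ProdID, PDesc} nor all of Shipment2 = {ProdID, Qty, Carrier}, so the common attributes are not a superkey of either fragment. The join is lossy.

No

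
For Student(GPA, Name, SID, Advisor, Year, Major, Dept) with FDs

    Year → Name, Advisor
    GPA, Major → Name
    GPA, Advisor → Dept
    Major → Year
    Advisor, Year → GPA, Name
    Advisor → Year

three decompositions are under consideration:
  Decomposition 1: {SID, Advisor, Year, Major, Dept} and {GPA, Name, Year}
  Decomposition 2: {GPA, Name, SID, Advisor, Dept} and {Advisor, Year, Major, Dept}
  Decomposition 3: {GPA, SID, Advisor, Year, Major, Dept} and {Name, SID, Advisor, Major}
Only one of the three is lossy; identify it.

Decomposition 2

Decomposition 1: common = {Year}, closure = {GPA, Name, Advisor, Year, Dept} → lossless.
Decomposition 2: common = {Advisor, Dept}, closure = {GPA, Name, Advisor, Year, Dept} → lossy.
Decomposition 3: common = {SID, Advisor, Major}, closure = {GPA, Name, SID, Advisor, Year, Major, Dept} → lossless.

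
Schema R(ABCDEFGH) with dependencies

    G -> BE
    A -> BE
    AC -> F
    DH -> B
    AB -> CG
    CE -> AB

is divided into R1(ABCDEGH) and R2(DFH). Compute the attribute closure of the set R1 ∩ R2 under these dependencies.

BDH

R1 ∩ R2 = {DH}.
DH → B applies, adding B
Closure: {BDH}.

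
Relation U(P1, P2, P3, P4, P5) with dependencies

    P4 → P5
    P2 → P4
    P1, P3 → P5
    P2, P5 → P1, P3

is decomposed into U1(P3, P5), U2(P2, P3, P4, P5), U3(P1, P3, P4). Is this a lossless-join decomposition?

Chase test. Columns are P1, P2, P3, P4, P5; row i has aⱼ where attribute j ∈ Ui, else bᵢⱼ.
Initial tableau (one row per fragment):
  row 1: b11 b12 a3 b14 a5
  row 2: b21 a2 a3 a4 a5
  row 3: a1 b32 a3 a4 b35
Rows 2 and 3 agree on P4; apply P4→P5 and equate their P5 entries.
No row becomes fully distinguished — the join is lossy.

No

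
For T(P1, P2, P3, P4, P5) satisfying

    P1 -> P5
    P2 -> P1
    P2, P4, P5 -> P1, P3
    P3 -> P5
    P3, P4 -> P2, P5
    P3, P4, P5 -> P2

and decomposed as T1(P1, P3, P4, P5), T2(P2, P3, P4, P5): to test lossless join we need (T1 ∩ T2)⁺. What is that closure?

P1, P2, P3, P4, P5

T1 ∩ T2 = {P3, P4, P5}.
P3, P4 → P2, P5 applies, adding P2
P2 → P1 applies, adding P1
Closure: {P1, P2, P3, P4, P5}.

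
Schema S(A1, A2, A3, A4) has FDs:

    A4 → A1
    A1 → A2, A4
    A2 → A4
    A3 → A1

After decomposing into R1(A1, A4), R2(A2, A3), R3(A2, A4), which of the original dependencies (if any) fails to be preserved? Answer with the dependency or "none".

none

A4 → A1 lies within R1.
A1 → A2, A4: restricted closure across fragments reaches A2, A4.
A2 → A4 lies within R3.
A3 → A1: restricted closure across fragments reaches A1.
Every dependency is enforceable on the fragments, so the decomposition is dependency-preserving.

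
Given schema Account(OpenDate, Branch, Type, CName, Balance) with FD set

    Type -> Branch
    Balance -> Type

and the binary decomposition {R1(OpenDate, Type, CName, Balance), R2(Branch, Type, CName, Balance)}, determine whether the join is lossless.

Common attributes: R1 ∩ R2 = {Type, CName, Balance}.
Closure of {Type, CName, Balance}: Type → Branch applies, adding Branch. So (Type, CName, Balance)⁺ = {Branch, Type, CName, Balance}.
This closure contains every attribute of R2, so R1 ∩ R2 → R2. The join is lossless.

Yes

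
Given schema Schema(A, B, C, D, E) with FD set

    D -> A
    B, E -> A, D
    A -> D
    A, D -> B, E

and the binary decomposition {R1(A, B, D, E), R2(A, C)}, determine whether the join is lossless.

Yes

Common attributes: R1 ∩ R2 = {A}.
Closure of {A}: A → D applies, adding D; A, D → B, E applies, adding B, E. So (A)⁺ = {A, B, D, E}.
This closure contains every attribute of R1, so R1 ∩ R2 → R1. The join is lossless.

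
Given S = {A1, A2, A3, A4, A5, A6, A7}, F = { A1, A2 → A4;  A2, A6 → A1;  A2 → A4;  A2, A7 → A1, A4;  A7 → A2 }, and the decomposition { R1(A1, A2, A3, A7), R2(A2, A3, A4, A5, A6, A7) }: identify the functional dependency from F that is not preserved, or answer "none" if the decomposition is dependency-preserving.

A2, A6 → A1

Check A2, A6 → A1: no single fragment contains all of {A1, A2, A6}, and the restricted closure of {A2, A6} across the fragments never reaches {A1}.
A1, A2 → A4 is preserved.
A2 → A4 is preserved.
A2, A7 → A1, A4 is preserved.
A7 → A2 is preserved.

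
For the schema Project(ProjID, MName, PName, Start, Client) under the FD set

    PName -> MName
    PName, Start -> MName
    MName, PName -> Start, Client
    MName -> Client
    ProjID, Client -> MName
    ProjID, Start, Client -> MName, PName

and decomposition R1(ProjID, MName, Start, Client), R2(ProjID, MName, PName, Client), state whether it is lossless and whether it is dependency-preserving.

lossy and not dependency-preserving

Lossless test: (ProjID, MName, Client)⁺ = {ProjID, MName, Client}, which is a superkey of neither fragment — lossy.
Dependency preservation: the restricted closure of {MName, PName} across the fragments never reaches {Start, Client}, so MName, PName → Start, Client cannot be enforced without a join — not preserved.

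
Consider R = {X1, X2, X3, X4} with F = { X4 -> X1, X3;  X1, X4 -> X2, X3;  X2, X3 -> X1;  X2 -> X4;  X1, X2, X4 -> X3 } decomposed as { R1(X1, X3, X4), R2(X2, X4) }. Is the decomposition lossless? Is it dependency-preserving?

Lossless test: (X4)⁺ = {X1, X2, X3, X4}, which contains all of one fragment — lossless.
Dependency preservation: X1, X4 → X2, X3; X2, X3 → X1; X1, X2, X4 → X3 are not contained in any single fragment, but the restricted closure of each left-hand side across the fragments still reaches the right-hand side; the remaining FDs each lie inside some fragment. All dependencies are preserved.

lossless and dependency-preserving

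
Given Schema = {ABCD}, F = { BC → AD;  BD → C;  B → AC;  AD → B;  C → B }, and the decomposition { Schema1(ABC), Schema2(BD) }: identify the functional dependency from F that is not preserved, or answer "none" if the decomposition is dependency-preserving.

Check AD → B: no single fragment contains all of {ABD}, and the restricted closure of {AD} across the fragments never reaches {B}.
BC → AD is preserved.
BD → C is preserved.
B → AC is preserved.
C → B is preserved.

AD → B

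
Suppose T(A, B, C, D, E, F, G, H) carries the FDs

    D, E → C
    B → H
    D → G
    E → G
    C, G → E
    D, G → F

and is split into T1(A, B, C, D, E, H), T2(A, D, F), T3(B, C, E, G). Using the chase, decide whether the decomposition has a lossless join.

Yes

Chase test. Columns are A, B, C, D, E, F, G, H; row i has aⱼ where attribute j ∈ Ti, else bᵢⱼ.
Initial tableau (one row per fragment):
  row 1: a1 a2 a3 a4 a5 b16 b17 a8
  row 2: a1 b22 b23 a4 b25 a6 b27 b28
  row 3: b31 a2 a3 b34 a5 b36 a7 b38
Rows 1 and 3 agree on B; apply B→H and equate their H entries.
Rows 1 and 2 agree on D; apply D→G and equate their G entries.
Rows 1 and 3 agree on E; apply E→G and equate their G entries.
Rows 1 and 2 agree on D, G; apply D, G→F and equate their F entries.
Row 1 is now all distinguished symbols — the join is lossless.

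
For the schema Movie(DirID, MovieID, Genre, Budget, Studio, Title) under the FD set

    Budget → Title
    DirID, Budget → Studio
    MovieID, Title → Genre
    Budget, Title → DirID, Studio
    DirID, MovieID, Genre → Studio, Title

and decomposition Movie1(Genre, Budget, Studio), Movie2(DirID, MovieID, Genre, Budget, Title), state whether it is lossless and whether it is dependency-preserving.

Lossless test: (Genre, Budget)⁺ = {DirID, Genre, Budget, Studio, Title}, which contains all of one fragment — lossless.
Dependency preservation: the restricted closure of {DirID, MovieID, Genre} across the fragments never reaches {Studio, Title}, so DirID, MovieID, Genre → Studio, Title cannot be enforced without a join — not preserved.

lossless but not dependency-preserving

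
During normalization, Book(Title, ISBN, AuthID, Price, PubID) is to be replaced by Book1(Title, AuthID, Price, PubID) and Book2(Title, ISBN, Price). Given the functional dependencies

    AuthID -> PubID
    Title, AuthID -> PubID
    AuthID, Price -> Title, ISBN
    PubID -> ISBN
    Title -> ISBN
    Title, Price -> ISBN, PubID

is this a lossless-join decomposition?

Common attributes: Book1 ∩ Book2 = {Title, Price}.
Closure of {Title, Price}: Title → ISBN applies, adding ISBN; Title, Price → ISBN, PubID applies, adding PubID. So (Title, Price)⁺ = {Title, ISBN, Price, PubID}.
This closure contains every attribute of Book2, so Book1 ∩ Book2 → Book2. The join is lossless.

Yes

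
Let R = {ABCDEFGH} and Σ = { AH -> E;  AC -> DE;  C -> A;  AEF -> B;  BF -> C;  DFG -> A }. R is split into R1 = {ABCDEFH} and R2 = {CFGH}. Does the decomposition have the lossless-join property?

Yes

Common attributes: R1 ∩ R2 = {CFH}.
Closure of {CFH}: C → A applies, adding A; AH → E applies, adding E; AC → DE applies, adding D; AEF → B applies, adding B. So (CFH)⁺ = {ABCDEFH}.
This closure contains every attribute of R1, so R1 ∩ R2 → R1. The join is lossless.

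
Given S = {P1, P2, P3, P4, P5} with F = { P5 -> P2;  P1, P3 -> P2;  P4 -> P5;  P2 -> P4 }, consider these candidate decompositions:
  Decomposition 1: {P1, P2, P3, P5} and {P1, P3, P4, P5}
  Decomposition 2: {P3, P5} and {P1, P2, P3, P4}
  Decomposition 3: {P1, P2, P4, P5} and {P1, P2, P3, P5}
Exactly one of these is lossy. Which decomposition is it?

Decomposition 1: common = {P1, P3, P5}, closure = {P1, P2, P3, P4, P5} → lossless.
Decomposition 2: common = {P3}, closure = {P3} → lossy.
Decomposition 3: common = {P1, P2, P5}, closure = {P1, P2, P4, P5} → lossless.

Decomposition 2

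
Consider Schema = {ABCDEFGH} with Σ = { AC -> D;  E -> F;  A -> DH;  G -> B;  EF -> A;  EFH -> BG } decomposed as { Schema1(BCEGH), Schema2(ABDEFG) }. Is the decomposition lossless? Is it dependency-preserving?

lossless but not dependency-preserving

Lossless test: (BEG)⁺ = {ABDEFGH}, which contains all of one fragment — lossless.
Dependency preservation: the restricted closure of {A} across the fragments never reaches {DH}, so A → DH cannot be enforced without a join — not preserved.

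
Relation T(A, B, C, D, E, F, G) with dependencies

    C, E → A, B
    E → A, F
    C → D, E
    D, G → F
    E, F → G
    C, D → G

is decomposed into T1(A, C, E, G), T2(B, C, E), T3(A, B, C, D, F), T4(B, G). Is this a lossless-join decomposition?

Chase test. Columns are A, B, C, D, E, F, G; row i has aⱼ where attribute j ∈ Ti, else bᵢⱼ.
Initial tableau (one row per fragment):
  row 1: a1 b12 a3 b14 a5 b16 a7
  row 2: b21 a2 a3 b24 a5 b26 b27
  row 3: a1 a2 a3 a4 b35 a6 b37
  row 4: b41 a2 b43 b44 b45 b46 a7
Rows 1 and 2 agree on C, E; apply C, E→A, B and equate their A, B entries.
Rows 1 and 2 agree on E; apply E→A, F and equate their A, F entries.
Rows 1 and 2 agree on C; apply C→D, E and equate their D, E entries.
Rows 1 and 3 agree on C; apply C→D, E and equate their D, E entries.
Rows 1 and 2 agree on E, F; apply E, F→G and equate their G entries.
Rows 1 and 3 agree on C, D; apply C, D→G and equate their G entries.
Rows 1 and 3 agree on E; apply E→A, F and equate their A, F entries.
Row 1 is now all distinguished symbols — the join is lossless.

Yes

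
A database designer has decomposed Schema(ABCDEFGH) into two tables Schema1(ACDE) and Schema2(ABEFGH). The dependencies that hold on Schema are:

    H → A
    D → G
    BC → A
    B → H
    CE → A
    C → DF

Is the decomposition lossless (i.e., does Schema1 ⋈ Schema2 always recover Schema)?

No

Common attributes: Schema1 ∩ Schema2 = {AE}.
No dependency enlarges {AE}, so (AE)⁺ = {AE}.
The closure contains neither all of Schema1 = {ACDE} nor all of Schema2 = {ABEFGH}, so the common attributes are not a superkey of either fragment. The join is lossy.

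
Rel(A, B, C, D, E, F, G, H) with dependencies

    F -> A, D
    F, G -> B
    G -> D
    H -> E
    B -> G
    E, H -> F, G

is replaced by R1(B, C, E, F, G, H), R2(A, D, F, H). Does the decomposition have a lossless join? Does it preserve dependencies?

lossless but not dependency-preserving

Lossless test: (F, H)⁺ = {A, B, D, E, F, G, H}, which contains all of one fragment — lossless.
Dependency preservation: the restricted closure of {G} across the fragments never reaches {D}, so G → D cannot be enforced without a join — not preserved.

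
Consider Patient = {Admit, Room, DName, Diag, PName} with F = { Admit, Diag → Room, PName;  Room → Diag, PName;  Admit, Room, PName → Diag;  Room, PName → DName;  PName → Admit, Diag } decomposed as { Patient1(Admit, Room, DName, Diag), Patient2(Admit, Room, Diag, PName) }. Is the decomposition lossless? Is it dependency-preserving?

lossless and dependency-preserving

Lossless test: (Admit, Room, Diag)⁺ = {Admit, Room, DName, Diag, PName}, which contains all of one fragment — lossless.
Dependency preservation: Room, PName → DName is not contained in any single fragment, but the restricted closure of its left-hand side across the fragments still reaches the right-hand side; the remaining FDs each lie inside some fragment. All dependencies are preserved.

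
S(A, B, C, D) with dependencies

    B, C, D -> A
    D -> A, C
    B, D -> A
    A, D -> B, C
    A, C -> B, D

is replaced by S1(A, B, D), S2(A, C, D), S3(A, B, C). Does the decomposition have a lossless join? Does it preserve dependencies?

lossless and dependency-preserving

Lossless test (chase): Rows 1 and 2 agree on D; apply D→A, C and equate their A, C entries. Rows 1 and 2 agree on A, D; apply A, D→B, C and equate their B, C entries. Rows 1 and 3 agree on A, C; apply A, C→B, D and equate their B, D entries. Row 1 is now all distinguished symbols — the join is lossless.
Dependency preservation: B, C, D → A; A, D → B, C; A, C → B, D are not contained in any single fragment, but the restricted closure of each left-hand side across the fragments still reaches the right-hand side; the remaining FDs each lie inside some fragment. All dependencies are preserved.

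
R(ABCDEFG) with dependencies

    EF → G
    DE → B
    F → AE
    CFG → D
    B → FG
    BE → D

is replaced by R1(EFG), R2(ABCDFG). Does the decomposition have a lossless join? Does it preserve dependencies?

lossless but not dependency-preserving

Lossless test: (FG)⁺ = {AEFG}, which contains all of one fragment — lossless.
Dependency preservation: the restricted closure of {DE} across the fragments never reaches {B}, so DE → B cannot be enforced without a join — not preserved.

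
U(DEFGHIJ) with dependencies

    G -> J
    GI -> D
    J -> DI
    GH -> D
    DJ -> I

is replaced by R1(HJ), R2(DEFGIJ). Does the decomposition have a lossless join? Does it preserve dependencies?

lossy but dependency-preserving

Lossless test: (J)⁺ = {DIJ}, which is a superkey of neither fragment — lossy.
Dependency preservation: GH → D is not contained in any single fragment, but the restricted closure of its left-hand side across the fragments still reaches the right-hand side; the remaining FDs each lie inside some fragment. All dependencies are preserved.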